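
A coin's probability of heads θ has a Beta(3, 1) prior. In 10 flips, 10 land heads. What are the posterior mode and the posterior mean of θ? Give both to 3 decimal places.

MAP = 1.000; posterior mean = 0.929

Posterior: Beta(3+10, 1+0) = Beta(13, 1).
Since β = 1 ≤ 1 and α > 1, the Beta density is monotone increasing on [0,1]; the mode is at 1.
Mean = 13/(13+1) = 0.929.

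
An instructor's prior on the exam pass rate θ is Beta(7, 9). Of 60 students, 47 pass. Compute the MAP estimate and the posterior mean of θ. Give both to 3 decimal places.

MAP estimate = 0.716, posterior mean = 0.711

Posterior: Beta(7+47, 9+13) = Beta(54, 22).
Mode = (54−1)/(54+22−2) = 53/74 = 0.716.
Mean = 54/(54+22) = 54/76 = 0.711.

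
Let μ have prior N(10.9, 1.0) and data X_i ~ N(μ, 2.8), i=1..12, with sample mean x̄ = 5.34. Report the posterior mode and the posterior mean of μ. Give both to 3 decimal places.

MAP = 6.392, posterior mean = 6.392

Posterior for μ is Normal. Precision-weighted mean: (1/1.0·10.9 + 12/2.8·5.34) / (1/1.0 + 12/2.8) = 6.392.
A Normal posterior is symmetric, so mode = mean.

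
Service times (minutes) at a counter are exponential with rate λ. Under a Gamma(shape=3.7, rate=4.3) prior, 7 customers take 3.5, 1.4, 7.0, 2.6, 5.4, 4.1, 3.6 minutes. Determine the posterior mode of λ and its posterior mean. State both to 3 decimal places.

λ_MAP = 0.304, E[λ|data] = 0.335

Σ times = 27.6. Posterior: Gamma(shape = 3.7+7 = 10.7, rate = 4.3+27.6 = 31.9).
Mode = (α−1)/β = 9.7/31.9 = 0.304.
Mean = α/β = 10.7/31.9 = 0.335.
Right-skewed posterior ⇒ mode < mean.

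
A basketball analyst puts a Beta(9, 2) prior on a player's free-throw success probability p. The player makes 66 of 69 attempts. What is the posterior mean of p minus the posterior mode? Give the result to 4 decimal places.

Posterior: Beta(9+66, 2+3) = Beta(75, 5).
Mode = (75−1)/(75+5−2) = 74/78 = 0.9487.
Mean = 75/(75+5) = 75/80 = 0.9375.
Difference = 0.9375 − 0.9487 = -0.0112.

-0.0112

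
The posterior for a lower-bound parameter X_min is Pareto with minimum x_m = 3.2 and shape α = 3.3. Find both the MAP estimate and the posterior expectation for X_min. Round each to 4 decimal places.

X_min_MAP = 3.2000, E[X_min|data] = 4.5913

The Pareto density is strictly decreasing on [x_m, ∞), so the mode is x_m = 3.2000.
Mean = α·x_m/(α−1) = 3.3·3.2/2.3 = 4.5913.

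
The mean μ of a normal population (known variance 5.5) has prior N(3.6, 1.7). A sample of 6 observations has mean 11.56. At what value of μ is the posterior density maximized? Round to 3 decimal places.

Posterior for μ is Normal. Precision-weighted mean: (1/1.7·3.6 + 6/5.5·11.56) / (1/1.7 + 6/5.5) = 8.771.
A Normal posterior is symmetric, so mode = mean.
This is the posterior mode — the MAP estimate.

8.771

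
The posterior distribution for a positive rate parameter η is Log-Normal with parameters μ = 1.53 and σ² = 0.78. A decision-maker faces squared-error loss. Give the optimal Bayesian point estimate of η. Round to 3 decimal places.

Mode = exp(μ − σ²) = exp(0.75) = 2.117.
Mean = exp(μ + σ²/2) = exp(1.920) = 6.821.
Squared-error loss ⇒ the optimal estimator is the posterior mean.

6.821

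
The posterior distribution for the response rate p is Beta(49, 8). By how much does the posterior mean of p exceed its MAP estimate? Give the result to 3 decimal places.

-0.013

Mode = (49−1)/(49+8−2) = 48/55 = 0.873.
Mean = 49/(49+8) = 49/57 = 0.860.
Difference = 0.860 − 0.873 = -0.013.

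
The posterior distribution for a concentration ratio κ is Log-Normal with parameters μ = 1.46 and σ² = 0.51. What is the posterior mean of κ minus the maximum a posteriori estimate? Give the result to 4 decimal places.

2.9710

Mode = exp(μ − σ²) = exp(0.95) = 2.5857.
Mean = exp(μ + σ²/2) = exp(1.715) = 5.5567.
Difference = 5.5567 − 2.5857 = 2.9710.
Mean > mode: the posterior has a right tail.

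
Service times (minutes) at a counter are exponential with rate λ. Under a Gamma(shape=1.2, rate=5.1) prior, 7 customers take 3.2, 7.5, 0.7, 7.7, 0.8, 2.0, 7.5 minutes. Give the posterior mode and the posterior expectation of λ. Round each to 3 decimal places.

λ_MAP = 0.209, E[λ|data] = 0.238

Σ times = 29.4. Posterior: Gamma(shape = 1.2+7 = 8.2, rate = 5.1+29.4 = 34.5).
Mode = (α−1)/β = 7.2/34.5 = 0.209.
Mean = α/β = 8.2/34.5 = 0.238.
The posterior is right-skewed, so the mean exceeds the mode.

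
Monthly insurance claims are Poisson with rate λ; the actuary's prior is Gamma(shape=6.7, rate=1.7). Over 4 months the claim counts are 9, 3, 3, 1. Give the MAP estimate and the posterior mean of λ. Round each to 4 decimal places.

Σ counts = 16. Posterior: Gamma(shape = 6.7+16 = 22.7, rate = 1.7+4 = 5.7).
Mode = (α−1)/β = 21.7/5.7 = 3.8070.
Mean = α/β = 22.7/5.7 = 3.9825.

MAP: 3.8070. Posterior mean: 3.9825.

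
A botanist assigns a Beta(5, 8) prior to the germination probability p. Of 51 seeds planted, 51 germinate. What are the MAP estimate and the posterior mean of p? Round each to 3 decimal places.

Posterior: Beta(5+51, 8+0) = Beta(56, 8).
Mode = (56−1)/(56+8−2) = 55/62 = 0.887.
Mean = 56/(56+8) = 56/64 = 0.875.
The mean is pulled below the mode by the posterior's left skew.

MAP = 0.887, posterior mean = 0.875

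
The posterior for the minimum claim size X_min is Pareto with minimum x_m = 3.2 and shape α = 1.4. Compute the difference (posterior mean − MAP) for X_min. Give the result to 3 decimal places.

8.000

The Pareto density is strictly decreasing on [x_m, ∞), so the mode is x_m = 3.200.
Mean = α·x_m/(α−1) = 1.4·3.2/0.4 = 11.200.
Difference = 11.200 − 3.200 = 8.000.
The mean is pulled above the mode by the posterior's right skew.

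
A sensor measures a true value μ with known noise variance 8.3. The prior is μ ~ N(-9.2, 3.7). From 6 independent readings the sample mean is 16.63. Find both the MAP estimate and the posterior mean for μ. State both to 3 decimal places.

MAP estimate = 9.601, posterior mean = 9.601

Posterior for μ is Normal. Precision-weighted mean: (1/3.7·-9.2 + 6/8.3·16.63) / (1/3.7 + 6/8.3) = 9.601.
A Normal posterior is symmetric, so mode = mean.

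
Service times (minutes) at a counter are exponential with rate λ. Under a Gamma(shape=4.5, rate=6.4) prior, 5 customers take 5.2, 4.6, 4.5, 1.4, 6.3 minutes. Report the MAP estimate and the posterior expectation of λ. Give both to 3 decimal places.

MAP: 0.299. Posterior mean: 0.335.

Σ times = 22.0. Posterior: Gamma(shape = 4.5+5 = 9.5, rate = 6.4+22.0 = 28.4).
Mode = (α−1)/β = 8.5/28.4 = 0.299.
Mean = α/β = 9.5/28.4 = 0.335.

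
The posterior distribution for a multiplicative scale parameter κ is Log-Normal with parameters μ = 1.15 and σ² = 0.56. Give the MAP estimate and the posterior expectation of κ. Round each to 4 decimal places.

Mode = exp(μ − σ²) = exp(0.59) = 1.8040.
Mean = exp(μ + σ²/2) = exp(1.430) = 4.1787.
Right-skewed posterior ⇒ mode < mean.

κ_MAP = 1.8040, E[κ|data] = 4.1787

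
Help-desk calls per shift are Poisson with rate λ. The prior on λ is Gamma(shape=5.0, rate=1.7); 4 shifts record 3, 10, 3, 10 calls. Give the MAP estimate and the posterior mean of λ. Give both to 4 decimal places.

Σ counts = 26. Posterior: Gamma(shape = 5.0+26 = 31.0, rate = 1.7+4 = 5.7).
Mode = (α−1)/β = 30.0/5.7 = 5.2632.
Mean = α/β = 31.0/5.7 = 5.4386.
The posterior is right-skewed, so the mean exceeds the mode.

MAP: 5.2632. Posterior mean: 5.4386.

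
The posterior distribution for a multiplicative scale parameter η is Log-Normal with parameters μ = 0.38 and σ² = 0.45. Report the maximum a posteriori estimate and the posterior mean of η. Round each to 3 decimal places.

η_MAP = 0.932, E[η|data] = 1.831

Mode = exp(μ − σ²) = exp(-0.07) = 0.932.
Mean = exp(μ + σ²/2) = exp(0.605) = 1.831.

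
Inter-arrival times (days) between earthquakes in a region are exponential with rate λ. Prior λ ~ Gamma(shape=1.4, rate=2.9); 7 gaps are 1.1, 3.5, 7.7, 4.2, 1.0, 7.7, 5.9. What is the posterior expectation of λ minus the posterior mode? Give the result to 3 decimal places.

0.029

Σ times = 31.1. Posterior: Gamma(shape = 1.4+7 = 8.4, rate = 2.9+31.1 = 34.0).
Mode = (α−1)/β = 7.4/34.0 = 0.218.
Mean = α/β = 8.4/34.0 = 0.247.
Difference = 0.247 − 0.218 = 0.029.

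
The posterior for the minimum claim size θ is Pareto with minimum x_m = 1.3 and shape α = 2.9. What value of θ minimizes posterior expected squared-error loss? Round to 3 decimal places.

The Pareto density is strictly decreasing on [x_m, ∞), so the mode is x_m = 1.300.
Mean = α·x_m/(α−1) = 2.9·1.3/1.9 = 1.984.
Squared-error loss ⇒ the optimal estimator is the posterior mean.

1.984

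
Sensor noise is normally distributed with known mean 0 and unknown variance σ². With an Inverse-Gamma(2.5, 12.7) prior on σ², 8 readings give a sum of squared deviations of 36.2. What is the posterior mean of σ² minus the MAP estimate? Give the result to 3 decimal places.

Posterior: Inverse-Gamma(shape = 2.5+8/2 = 6.5, scale = 12.7+36.2/2 = 30.8).
Mode = β/(α+1) = 30.8/7.5 = 4.107.
Mean = β/(α−1) = 30.8/5.5 = 5.600.
Difference = 5.600 − 4.107 = 1.493.
Right-skewed posterior ⇒ mode < mean.

1.493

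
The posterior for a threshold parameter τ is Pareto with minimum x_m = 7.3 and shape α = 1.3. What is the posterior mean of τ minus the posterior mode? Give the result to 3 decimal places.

24.333

The Pareto density is strictly decreasing on [x_m, ∞), so the mode is x_m = 7.300.
Mean = α·x_m/(α−1) = 1.3·7.3/0.3 = 31.633.
Difference = 31.633 − 7.300 = 24.333.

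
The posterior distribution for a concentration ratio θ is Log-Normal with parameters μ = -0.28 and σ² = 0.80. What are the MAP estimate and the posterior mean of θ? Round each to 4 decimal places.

Mode = exp(μ − σ²) = exp(-1.08) = 0.3396.
Mean = exp(μ + σ²/2) = exp(0.120) = 1.1275.
Mean > mode: the posterior has a right tail.

MAP estimate = 0.3396, posterior mean = 1.1275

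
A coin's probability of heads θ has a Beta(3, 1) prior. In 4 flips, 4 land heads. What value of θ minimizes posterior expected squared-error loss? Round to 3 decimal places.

Posterior: Beta(3+4, 1+0) = Beta(7, 1).
Since β = 1 ≤ 1 and α > 1, the Beta density is monotone increasing on [0,1]; the mode is at 1.
Mean = 7/(7+1) = 0.875.
Squared-error loss ⇒ the optimal estimator is the posterior mean.

0.875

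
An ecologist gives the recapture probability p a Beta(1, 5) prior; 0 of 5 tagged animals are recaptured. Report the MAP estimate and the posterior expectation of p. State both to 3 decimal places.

Posterior: Beta(1+0, 5+5) = Beta(1, 10).
Since α = 1 ≤ 1 and β > 1, the Beta density is monotone decreasing on [0,1]; the mode is at 0.
Mean = 1/(1+10) = 0.091.
Right-skewed posterior ⇒ mode < mean.

MAP: 0.000. Posterior mean: 0.091.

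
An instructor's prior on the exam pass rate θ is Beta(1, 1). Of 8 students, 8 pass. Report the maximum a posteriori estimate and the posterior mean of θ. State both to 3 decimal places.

θ_MAP = 1.000, E[θ|data] = 0.900

Posterior: Beta(1+8, 1+0) = Beta(9, 1).
Since β = 1 ≤ 1 and α > 1, the Beta density is monotone increasing on [0,1]; the mode is at 1.
Mean = 9/(9+1) = 0.900.
Left-skewed posterior ⇒ mean < mode.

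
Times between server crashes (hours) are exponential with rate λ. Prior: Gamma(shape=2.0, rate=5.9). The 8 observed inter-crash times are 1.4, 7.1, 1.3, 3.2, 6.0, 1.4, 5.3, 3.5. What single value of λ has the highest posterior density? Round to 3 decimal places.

Σ times = 29.2. Posterior: Gamma(shape = 2.0+8 = 10.0, rate = 5.9+29.2 = 35.1).
Mode = (α−1)/β = 9.0/35.1 = 0.256.
Mean = α/β = 10.0/35.1 = 0.285.
This is the posterior mode — the MAP estimate.

0.256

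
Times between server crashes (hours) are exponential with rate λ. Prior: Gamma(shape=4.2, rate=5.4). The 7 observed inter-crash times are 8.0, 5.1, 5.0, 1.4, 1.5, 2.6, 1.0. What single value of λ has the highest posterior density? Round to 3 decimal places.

0.340

Σ times = 24.6. Posterior: Gamma(shape = 4.2+7 = 11.2, rate = 5.4+24.6 = 30.0).
Mode = (α−1)/β = 10.2/30.0 = 0.340.
Mean = α/β = 11.2/30.0 = 0.373.
This is the posterior mode — the MAP estimate.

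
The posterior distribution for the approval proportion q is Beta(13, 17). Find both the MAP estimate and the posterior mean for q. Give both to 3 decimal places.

MAP = 0.429, posterior mean = 0.433

Mode = (13−1)/(13+17−2) = 12/28 = 0.429.
Mean = 13/(13+17) = 13/30 = 0.433.
The posterior is right-skewed, so the mean exceeds the mode.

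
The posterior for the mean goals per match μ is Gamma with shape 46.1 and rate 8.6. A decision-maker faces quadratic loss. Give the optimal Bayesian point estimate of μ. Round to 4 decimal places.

Mode = (α−1)/β = 45.1/8.6 = 5.2442.
Mean = α/β = 46.1/8.6 = 5.3605.
Quadratic loss ⇒ the optimal estimator is the posterior mean.

5.3605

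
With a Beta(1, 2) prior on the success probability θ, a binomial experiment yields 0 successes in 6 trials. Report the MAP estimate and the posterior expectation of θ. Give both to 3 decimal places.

Posterior: Beta(1+0, 2+6) = Beta(1, 8).
Since α = 1 ≤ 1 and β > 1, the Beta density is monotone decreasing on [0,1]; the mode is at 0.
Mean = 1/(1+8) = 0.111.

MAP = 0.000; posterior mean = 0.111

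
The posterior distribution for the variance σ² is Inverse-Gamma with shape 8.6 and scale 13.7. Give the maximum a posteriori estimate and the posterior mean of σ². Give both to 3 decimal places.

MAP: 1.427. Posterior mean: 1.803.

Mode = β/(α+1) = 13.7/9.6 = 1.427.
Mean = β/(α−1) = 13.7/7.6 = 1.803.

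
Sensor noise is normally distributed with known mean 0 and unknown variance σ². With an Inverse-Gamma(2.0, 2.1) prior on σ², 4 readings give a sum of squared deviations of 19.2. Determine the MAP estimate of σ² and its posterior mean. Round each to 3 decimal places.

Posterior: Inverse-Gamma(shape = 2.0+4/2 = 4.0, scale = 2.1+19.2/2 = 11.7).
Mode = β/(α+1) = 11.7/5.0 = 2.340.
Mean = β/(α−1) = 11.7/3.0 = 3.900.
The posterior is right-skewed, so the mean exceeds the mode.

MAP estimate = 2.340, posterior mean = 3.900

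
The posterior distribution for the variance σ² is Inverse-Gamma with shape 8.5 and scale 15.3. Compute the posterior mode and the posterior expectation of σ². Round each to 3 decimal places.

σ²_MAP = 1.611, E[σ²|data] = 2.040

Mode = β/(α+1) = 15.3/9.5 = 1.611.
Mean = β/(α−1) = 15.3/7.5 = 2.040.
Mean > mode: the posterior has a right tail.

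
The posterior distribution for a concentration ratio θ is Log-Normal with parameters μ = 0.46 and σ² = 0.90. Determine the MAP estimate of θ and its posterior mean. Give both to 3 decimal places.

Mode = exp(μ − σ²) = exp(-0.44) = 0.644.
Mean = exp(μ + σ²/2) = exp(0.910) = 2.484.
Right-skewed posterior ⇒ mode < mean.

MAP = 0.644, posterior mean = 2.484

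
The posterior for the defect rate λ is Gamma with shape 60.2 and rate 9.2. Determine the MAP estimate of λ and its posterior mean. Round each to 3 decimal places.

MAP = 6.435, posterior mean = 6.543

Mode = (α−1)/β = 59.2/9.2 = 6.435.
Mean = α/β = 60.2/9.2 = 6.543.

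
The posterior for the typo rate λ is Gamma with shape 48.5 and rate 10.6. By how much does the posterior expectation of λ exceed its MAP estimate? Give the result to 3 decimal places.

Mode = (α−1)/β = 47.5/10.6 = 4.481.
Mean = α/β = 48.5/10.6 = 4.575.
Difference = 4.575 − 4.481 = 0.094.

0.094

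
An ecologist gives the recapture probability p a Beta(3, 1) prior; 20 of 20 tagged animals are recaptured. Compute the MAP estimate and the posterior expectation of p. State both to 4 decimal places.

p_MAP = 1.0000, E[p|data] = 0.9583

Posterior: Beta(3+20, 1+0) = Beta(23, 1).
Since β = 1 ≤ 1 and α > 1, the Beta density is monotone increasing on [0,1]; the mode is at 1.
Mean = 23/(23+1) = 0.9583.
Mode > mean: the posterior has a left tail.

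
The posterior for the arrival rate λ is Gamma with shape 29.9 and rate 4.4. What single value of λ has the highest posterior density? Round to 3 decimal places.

Mode = (α−1)/β = 28.9/4.4 = 6.568.
Mean = α/β = 29.9/4.4 = 6.795.
This is the posterior mode — the MAP estimate.

6.568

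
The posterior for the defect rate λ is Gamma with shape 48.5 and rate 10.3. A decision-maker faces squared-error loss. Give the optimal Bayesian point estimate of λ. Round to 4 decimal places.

Mode = (α−1)/β = 47.5/10.3 = 4.6117.
Mean = α/β = 48.5/10.3 = 4.7087.
Squared-error loss ⇒ the optimal estimator is the posterior mean.

4.7087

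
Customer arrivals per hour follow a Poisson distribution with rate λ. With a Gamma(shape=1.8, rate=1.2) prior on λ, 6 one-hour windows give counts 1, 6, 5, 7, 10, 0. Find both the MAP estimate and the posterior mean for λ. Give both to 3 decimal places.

λ_MAP = 4.139, E[λ|data] = 4.278

Σ counts = 29. Posterior: Gamma(shape = 1.8+29 = 30.8, rate = 1.2+6 = 7.2).
Mode = (α−1)/β = 29.8/7.2 = 4.139.
Mean = α/β = 30.8/7.2 = 4.278.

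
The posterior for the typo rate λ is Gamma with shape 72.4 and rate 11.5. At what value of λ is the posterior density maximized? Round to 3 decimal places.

6.209

Mode = (α−1)/β = 71.4/11.5 = 6.209.
Mean = α/β = 72.4/11.5 = 6.296.
This is the posterior mode — the MAP estimate.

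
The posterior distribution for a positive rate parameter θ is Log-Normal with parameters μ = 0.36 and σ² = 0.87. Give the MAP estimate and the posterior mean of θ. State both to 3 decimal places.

Mode = exp(μ − σ²) = exp(-0.51) = 0.600.
Mean = exp(μ + σ²/2) = exp(0.795) = 2.214.
The posterior is right-skewed, so the mean exceeds the mode.

MAP = 0.600; posterior mean = 2.214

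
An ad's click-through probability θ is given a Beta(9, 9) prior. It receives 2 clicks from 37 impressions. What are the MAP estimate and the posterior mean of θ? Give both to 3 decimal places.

MAP: 0.189. Posterior mean: 0.200.

Posterior: Beta(9+2, 9+35) = Beta(11, 44).
Mode = (11−1)/(11+44−2) = 10/53 = 0.189.
Mean = 11/(11+44) = 11/55 = 0.200.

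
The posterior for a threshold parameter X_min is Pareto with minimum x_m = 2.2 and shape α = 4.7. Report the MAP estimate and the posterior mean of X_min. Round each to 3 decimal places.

The Pareto density is strictly decreasing on [x_m, ∞), so the mode is x_m = 2.200.
Mean = α·x_m/(α−1) = 4.7·2.2/3.7 = 2.795.
The posterior is right-skewed, so the mean exceeds the mode.

MAP = 2.200, posterior mean = 2.795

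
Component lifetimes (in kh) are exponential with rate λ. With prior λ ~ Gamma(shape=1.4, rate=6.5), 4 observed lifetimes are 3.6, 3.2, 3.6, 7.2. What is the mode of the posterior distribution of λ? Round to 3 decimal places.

0.183

Σ times = 17.6. Posterior: Gamma(shape = 1.4+4 = 5.4, rate = 6.5+17.6 = 24.1).
Mode = (α−1)/β = 4.4/24.1 = 0.183.
Mean = α/β = 5.4/24.1 = 0.224.
This is the posterior mode — the MAP estimate.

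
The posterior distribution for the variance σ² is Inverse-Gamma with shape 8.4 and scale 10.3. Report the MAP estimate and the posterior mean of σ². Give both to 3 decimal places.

Mode = β/(α+1) = 10.3/9.4 = 1.096.
Mean = β/(α−1) = 10.3/7.4 = 1.392.
The posterior is right-skewed, so the mean exceeds the mode.

MAP = 1.096, posterior mean = 1.392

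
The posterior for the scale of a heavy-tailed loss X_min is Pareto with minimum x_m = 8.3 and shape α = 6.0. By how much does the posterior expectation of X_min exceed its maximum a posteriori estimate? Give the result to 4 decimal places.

The Pareto density is strictly decreasing on [x_m, ∞), so the mode is x_m = 8.3000.
Mean = α·x_m/(α−1) = 6.0·8.3/5.0 = 9.9600.
Difference = 9.9600 − 8.3000 = 1.6600.
Right-skewed posterior ⇒ mode < mean.

1.6600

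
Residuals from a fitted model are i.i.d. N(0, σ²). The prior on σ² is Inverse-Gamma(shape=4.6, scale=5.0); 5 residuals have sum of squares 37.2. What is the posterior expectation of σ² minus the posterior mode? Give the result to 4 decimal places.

0.9553

Posterior: Inverse-Gamma(shape = 4.6+5/2 = 7.1, scale = 5.0+37.2/2 = 23.6).
Mode = β/(α+1) = 23.6/8.1 = 2.9136.
Mean = β/(α−1) = 23.6/6.1 = 3.8689.
Difference = 3.8689 − 2.9136 = 0.9553.
Mean > mode: the posterior has a right tail.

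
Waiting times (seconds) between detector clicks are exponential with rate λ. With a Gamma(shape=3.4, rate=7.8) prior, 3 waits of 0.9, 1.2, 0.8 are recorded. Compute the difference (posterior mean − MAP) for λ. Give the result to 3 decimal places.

0.093

Σ times = 2.9. Posterior: Gamma(shape = 3.4+3 = 6.4, rate = 7.8+2.9 = 10.7).
Mode = (α−1)/β = 5.4/10.7 = 0.505.
Mean = α/β = 6.4/10.7 = 0.598.
Difference = 0.598 − 0.505 = 0.093.
Right-skewed posterior ⇒ mode < mean.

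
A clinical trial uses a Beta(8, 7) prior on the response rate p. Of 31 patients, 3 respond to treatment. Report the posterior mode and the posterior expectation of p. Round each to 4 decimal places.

MAP: 0.2273. Posterior mean: 0.2391.

Posterior: Beta(8+3, 7+28) = Beta(11, 35).
Mode = (11−1)/(11+35−2) = 10/44 = 0.2273.
Mean = 11/(11+35) = 11/46 = 0.2391.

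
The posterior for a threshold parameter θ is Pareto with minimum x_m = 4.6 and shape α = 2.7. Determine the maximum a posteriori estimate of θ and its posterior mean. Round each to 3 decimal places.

The Pareto density is strictly decreasing on [x_m, ∞), so the mode is x_m = 4.600.
Mean = α·x_m/(α−1) = 2.7·4.6/1.7 = 7.306.

maximum a posteriori estimate = 4.600, posterior mean = 7.306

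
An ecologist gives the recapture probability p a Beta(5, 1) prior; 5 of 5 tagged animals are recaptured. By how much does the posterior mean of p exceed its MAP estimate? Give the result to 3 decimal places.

-0.091

Posterior: Beta(5+5, 1+0) = Beta(10, 1).
Since β = 1 ≤ 1 and α > 1, the Beta density is monotone increasing on [0,1]; the mode is at 1.
Mean = 10/(10+1) = 0.909.
Difference = 0.909 − 1.000 = -0.091.
The mean is pulled below the mode by the posterior's left skew.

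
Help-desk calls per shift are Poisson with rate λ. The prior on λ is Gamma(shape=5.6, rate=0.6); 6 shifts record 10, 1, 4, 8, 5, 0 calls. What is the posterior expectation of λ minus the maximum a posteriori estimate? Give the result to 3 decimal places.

0.152

Σ counts = 28. Posterior: Gamma(shape = 5.6+28 = 33.6, rate = 0.6+6 = 6.6).
Mode = (α−1)/β = 32.6/6.6 = 4.939.
Mean = α/β = 33.6/6.6 = 5.091.
Difference = 5.091 − 4.939 = 0.152.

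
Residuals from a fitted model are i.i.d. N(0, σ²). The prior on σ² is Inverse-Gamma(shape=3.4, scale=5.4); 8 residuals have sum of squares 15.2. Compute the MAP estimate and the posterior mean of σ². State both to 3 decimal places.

Posterior: Inverse-Gamma(shape = 3.4+8/2 = 7.4, scale = 5.4+15.2/2 = 13.0).
Mode = β/(α+1) = 13.0/8.4 = 1.548.
Mean = β/(α−1) = 13.0/6.4 = 2.031.
Right-skewed posterior ⇒ mode < mean.

σ²_MAP = 1.548, E[σ²|data] = 2.031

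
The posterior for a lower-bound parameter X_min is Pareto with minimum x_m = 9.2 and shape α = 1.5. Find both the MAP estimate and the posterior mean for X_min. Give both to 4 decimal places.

The Pareto density is strictly decreasing on [x_m, ∞), so the mode is x_m = 9.2000.
Mean = α·x_m/(α−1) = 1.5·9.2/0.5 = 27.6000.

MAP = 9.2000, posterior mean = 27.6000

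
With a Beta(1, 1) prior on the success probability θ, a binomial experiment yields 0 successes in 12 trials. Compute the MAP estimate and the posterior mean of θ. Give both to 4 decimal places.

Posterior: Beta(1+0, 1+12) = Beta(1, 13).
Since α = 1 ≤ 1 and β > 1, the Beta density is monotone decreasing on [0,1]; the mode is at 0.
Mean = 1/(1+13) = 0.0714.
The posterior is right-skewed, so the mean exceeds the mode.

MAP estimate = 0.0000, posterior mean = 0.0714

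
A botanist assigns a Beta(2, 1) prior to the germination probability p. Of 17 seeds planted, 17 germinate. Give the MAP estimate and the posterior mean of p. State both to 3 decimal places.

Posterior: Beta(2+17, 1+0) = Beta(19, 1).
Since β = 1 ≤ 1 and α > 1, the Beta density is monotone increasing on [0,1]; the mode is at 1.
Mean = 19/(19+1) = 0.950.

MAP: 1.000. Posterior mean: 0.950.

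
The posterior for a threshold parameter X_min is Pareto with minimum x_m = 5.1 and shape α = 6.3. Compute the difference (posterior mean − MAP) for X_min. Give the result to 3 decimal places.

0.962

The Pareto density is strictly decreasing on [x_m, ∞), so the mode is x_m = 5.100.
Mean = α·x_m/(α−1) = 6.3·5.1/5.3 = 6.062.
Difference = 6.062 − 5.100 = 0.962.
Mean > mode: the posterior has a right tail.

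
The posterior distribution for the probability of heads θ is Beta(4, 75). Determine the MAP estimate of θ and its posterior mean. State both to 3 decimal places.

Mode = (4−1)/(4+75−2) = 3/77 = 0.039.
Mean = 4/(4+75) = 4/79 = 0.051.
The mean is pulled above the mode by the posterior's right skew.

MAP: 0.039. Posterior mean: 0.051.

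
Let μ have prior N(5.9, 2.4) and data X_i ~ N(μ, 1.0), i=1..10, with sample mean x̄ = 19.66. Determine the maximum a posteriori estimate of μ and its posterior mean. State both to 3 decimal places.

Posterior for μ is Normal. Precision-weighted mean: (1/2.4·5.9 + 10/1.0·19.66) / (1/2.4 + 10/1.0) = 19.110.
A Normal posterior is symmetric, so mode = mean.

MAP = 19.110, posterior mean = 19.110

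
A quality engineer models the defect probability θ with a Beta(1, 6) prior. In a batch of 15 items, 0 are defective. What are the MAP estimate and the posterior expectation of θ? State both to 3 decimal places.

MAP: 0.000. Posterior mean: 0.045.

Posterior: Beta(1+0, 6+15) = Beta(1, 21).
Since α = 1 ≤ 1 and β > 1, the Beta density is monotone decreasing on [0,1]; the mode is at 0.
Mean = 1/(1+21) = 0.045.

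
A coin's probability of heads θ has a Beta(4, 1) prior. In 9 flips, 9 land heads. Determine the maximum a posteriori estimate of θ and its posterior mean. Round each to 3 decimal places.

MAP: 1.000. Posterior mean: 0.929.

Posterior: Beta(4+9, 1+0) = Beta(13, 1).
Since β = 1 ≤ 1 and α > 1, the Beta density is monotone increasing on [0,1]; the mode is at 1.
Mean = 13/(13+1) = 0.929.
Left-skewed posterior ⇒ mean < mode.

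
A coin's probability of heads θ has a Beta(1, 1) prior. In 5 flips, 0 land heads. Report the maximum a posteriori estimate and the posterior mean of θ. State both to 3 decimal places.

Posterior: Beta(1+0, 1+5) = Beta(1, 6).
Since α = 1 ≤ 1 and β > 1, the Beta density is monotone decreasing on [0,1]; the mode is at 0.
Mean = 1/(1+6) = 0.143.
Mean > mode: the posterior has a right tail.

maximum a posteriori estimate = 0.000, posterior mean = 0.143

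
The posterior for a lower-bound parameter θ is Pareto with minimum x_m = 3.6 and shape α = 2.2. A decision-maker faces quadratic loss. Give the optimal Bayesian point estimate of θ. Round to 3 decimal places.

6.600

The Pareto density is strictly decreasing on [x_m, ∞), so the mode is x_m = 3.600.
Mean = α·x_m/(α−1) = 2.2·3.6/1.2 = 6.600.
Quadratic loss ⇒ the optimal estimator is the posterior mean.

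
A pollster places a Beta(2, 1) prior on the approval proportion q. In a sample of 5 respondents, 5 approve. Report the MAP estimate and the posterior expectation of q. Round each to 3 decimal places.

MAP estimate = 1.000, posterior expectation = 0.875

Posterior: Beta(2+5, 1+0) = Beta(7, 1).
Since β = 1 ≤ 1 and α > 1, the Beta density is monotone increasing on [0,1]; the mode is at 1.
Mean = 7/(7+1) = 0.875.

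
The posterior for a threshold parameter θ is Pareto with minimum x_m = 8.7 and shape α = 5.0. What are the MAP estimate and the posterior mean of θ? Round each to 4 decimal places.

The Pareto density is strictly decreasing on [x_m, ∞), so the mode is x_m = 8.7000.
Mean = α·x_m/(α−1) = 5.0·8.7/4.0 = 10.8750.

MAP estimate = 8.7000, posterior mean = 10.8750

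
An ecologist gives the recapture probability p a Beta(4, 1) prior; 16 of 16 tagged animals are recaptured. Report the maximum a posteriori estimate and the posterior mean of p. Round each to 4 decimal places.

Posterior: Beta(4+16, 1+0) = Beta(20, 1).
Since β = 1 ≤ 1 and α > 1, the Beta density is monotone increasing on [0,1]; the mode is at 1.
Mean = 20/(20+1) = 0.9524.
The mean is pulled below the mode by the posterior's left skew.

p_MAP = 1.0000, E[p|data] = 0.9524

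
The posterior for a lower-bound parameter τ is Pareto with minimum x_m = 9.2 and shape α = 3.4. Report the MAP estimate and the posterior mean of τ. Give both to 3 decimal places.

MAP estimate = 9.200, posterior mean = 13.033

The Pareto density is strictly decreasing on [x_m, ∞), so the mode is x_m = 9.200.
Mean = α·x_m/(α−1) = 3.4·9.2/2.4 = 13.033.
The posterior is right-skewed, so the mean exceeds the mode.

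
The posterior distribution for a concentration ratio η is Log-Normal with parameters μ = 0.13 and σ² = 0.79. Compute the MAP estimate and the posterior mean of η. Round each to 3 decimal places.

MAP = 0.517; posterior mean = 1.690

Mode = exp(μ − σ²) = exp(-0.66) = 0.517.
Mean = exp(μ + σ²/2) = exp(0.525) = 1.690.
Mean > mode: the posterior has a right tail.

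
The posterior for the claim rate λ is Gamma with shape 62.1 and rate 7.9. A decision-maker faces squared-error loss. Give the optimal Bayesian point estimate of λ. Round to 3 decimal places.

7.861

Mode = (α−1)/β = 61.1/7.9 = 7.734.
Mean = α/β = 62.1/7.9 = 7.861.
Squared-error loss ⇒ the optimal estimator is the posterior mean.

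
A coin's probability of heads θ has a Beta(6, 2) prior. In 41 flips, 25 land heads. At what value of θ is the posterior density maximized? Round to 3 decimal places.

Posterior: Beta(6+25, 2+16) = Beta(31, 18).
Mode = (31−1)/(31+18−2) = 30/47 = 0.638.
Mean = 31/(31+18) = 31/49 = 0.633.
This is the posterior mode — the MAP estimate.

0.638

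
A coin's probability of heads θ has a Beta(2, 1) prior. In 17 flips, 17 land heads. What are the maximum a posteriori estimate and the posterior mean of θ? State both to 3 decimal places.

Posterior: Beta(2+17, 1+0) = Beta(19, 1).
Since β = 1 ≤ 1 and α > 1, the Beta density is monotone increasing on [0,1]; the mode is at 1.
Mean = 19/(19+1) = 0.950.
The posterior is left-skewed, so the mode exceeds the mean.

MAP = 1.000; posterior mean = 0.950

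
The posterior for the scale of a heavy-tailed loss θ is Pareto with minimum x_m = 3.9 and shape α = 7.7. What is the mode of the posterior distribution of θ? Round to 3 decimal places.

The Pareto density is strictly decreasing on [x_m, ∞), so the mode is x_m = 3.900.
Mean = α·x_m/(α−1) = 7.7·3.9/6.7 = 4.482.
This is the posterior mode — the MAP estimate.

3.900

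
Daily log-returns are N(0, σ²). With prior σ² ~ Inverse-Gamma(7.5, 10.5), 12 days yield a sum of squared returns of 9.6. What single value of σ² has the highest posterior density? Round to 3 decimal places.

1.055

Posterior: Inverse-Gamma(shape = 7.5+12/2 = 13.5, scale = 10.5+9.6/2 = 15.3).
Mode = β/(α+1) = 15.3/14.5 = 1.055.
Mean = β/(α−1) = 15.3/12.5 = 1.224.
This is the posterior mode — the MAP estimate.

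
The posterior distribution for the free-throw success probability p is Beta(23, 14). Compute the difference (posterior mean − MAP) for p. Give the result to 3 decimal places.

-0.007

Mode = (23−1)/(23+14−2) = 22/35 = 0.629.
Mean = 23/(23+14) = 23/37 = 0.622.
Difference = 0.622 − 0.629 = -0.007.
Left-skewed posterior ⇒ mean < mode.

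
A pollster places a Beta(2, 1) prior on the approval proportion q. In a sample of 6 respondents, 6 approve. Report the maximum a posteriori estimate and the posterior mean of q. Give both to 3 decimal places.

MAP = 1.000, posterior mean = 0.889

Posterior: Beta(2+6, 1+0) = Beta(8, 1).
Since β = 1 ≤ 1 and α > 1, the Beta density is monotone increasing on [0,1]; the mode is at 1.
Mean = 8/(8+1) = 0.889.
The posterior is left-skewed, so the mode exceeds the mean.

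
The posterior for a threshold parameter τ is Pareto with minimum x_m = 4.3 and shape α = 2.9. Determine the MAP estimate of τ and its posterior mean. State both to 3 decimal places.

The Pareto density is strictly decreasing on [x_m, ∞), so the mode is x_m = 4.300.
Mean = α·x_m/(α−1) = 2.9·4.3/1.9 = 6.563.

MAP estimate = 4.300, posterior mean = 6.563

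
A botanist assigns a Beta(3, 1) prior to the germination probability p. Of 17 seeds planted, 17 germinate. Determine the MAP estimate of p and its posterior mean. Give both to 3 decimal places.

MAP: 1.000. Posterior mean: 0.952.

Posterior: Beta(3+17, 1+0) = Beta(20, 1).
Since β = 1 ≤ 1 and α > 1, the Beta density is monotone increasing on [0,1]; the mode is at 1.
Mean = 20/(20+1) = 0.952.
Left-skewed posterior ⇒ mean < mode.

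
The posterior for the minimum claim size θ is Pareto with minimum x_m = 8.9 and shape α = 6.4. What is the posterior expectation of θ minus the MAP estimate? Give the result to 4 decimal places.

The Pareto density is strictly decreasing on [x_m, ∞), so the mode is x_m = 8.9000.
Mean = α·x_m/(α−1) = 6.4·8.9/5.4 = 10.5481.
Difference = 10.5481 − 8.9000 = 1.6481.
Right-skewed posterior ⇒ mode < mean.

1.6481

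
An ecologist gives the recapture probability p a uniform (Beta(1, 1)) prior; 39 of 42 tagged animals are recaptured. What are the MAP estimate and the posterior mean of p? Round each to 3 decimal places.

MAP = 0.929; posterior mean = 0.909

Posterior: Beta(1+39, 1+3) = Beta(40, 4).
Mode = (40−1)/(40+4−2) = 39/42 = 0.929.
Mean = 40/(40+4) = 40/44 = 0.909.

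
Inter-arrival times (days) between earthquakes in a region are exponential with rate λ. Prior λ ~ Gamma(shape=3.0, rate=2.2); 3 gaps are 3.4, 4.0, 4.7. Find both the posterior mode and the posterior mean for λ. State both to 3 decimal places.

MAP = 0.350, posterior mean = 0.420

Σ times = 12.1. Posterior: Gamma(shape = 3.0+3 = 6.0, rate = 2.2+12.1 = 14.3).
Mode = (α−1)/β = 5.0/14.3 = 0.350.
Mean = α/β = 6.0/14.3 = 0.420.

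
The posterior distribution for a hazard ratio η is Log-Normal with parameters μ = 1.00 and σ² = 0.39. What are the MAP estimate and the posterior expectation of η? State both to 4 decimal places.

Mode = exp(μ − σ²) = exp(0.61) = 1.8404.
Mean = exp(μ + σ²/2) = exp(1.195) = 3.3036.

MAP: 1.8404. Posterior mean: 3.3036.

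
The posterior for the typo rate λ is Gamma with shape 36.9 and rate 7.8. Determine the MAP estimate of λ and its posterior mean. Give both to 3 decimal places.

Mode = (α−1)/β = 35.9/7.8 = 4.603.
Mean = α/β = 36.9/7.8 = 4.731.
The posterior is right-skewed, so the mean exceeds the mode.

MAP: 4.603. Posterior mean: 4.731.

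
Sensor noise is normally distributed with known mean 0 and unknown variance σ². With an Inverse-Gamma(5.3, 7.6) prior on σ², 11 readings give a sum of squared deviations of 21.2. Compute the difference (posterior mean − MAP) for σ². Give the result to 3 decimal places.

Posterior: Inverse-Gamma(shape = 5.3+11/2 = 10.8, scale = 7.6+21.2/2 = 18.2).
Mode = β/(α+1) = 18.2/11.8 = 1.542.
Mean = β/(α−1) = 18.2/9.8 = 1.857.
Difference = 1.857 − 1.542 = 0.315.
The mean is pulled above the mode by the posterior's right skew.

0.315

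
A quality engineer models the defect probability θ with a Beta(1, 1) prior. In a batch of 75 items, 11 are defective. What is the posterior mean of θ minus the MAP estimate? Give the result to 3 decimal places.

Posterior: Beta(1+11, 1+64) = Beta(12, 65).
Mode = (12−1)/(12+65−2) = 11/75 = 0.147.
With a flat prior the MAP equals the MLE, 11/75.
Mean = 12/(12+65) = 12/77 = 0.156.
Difference = 0.156 − 0.147 = 0.009.
Right-skewed posterior ⇒ mode < mean.

0.009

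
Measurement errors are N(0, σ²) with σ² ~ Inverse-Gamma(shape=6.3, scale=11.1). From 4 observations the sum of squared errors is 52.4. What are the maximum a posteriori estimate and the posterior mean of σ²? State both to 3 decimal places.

MAP = 4.011; posterior mean = 5.110

Posterior: Inverse-Gamma(shape = 6.3+4/2 = 8.3, scale = 11.1+52.4/2 = 37.3).
Mode = β/(α+1) = 37.3/9.3 = 4.011.
Mean = β/(α−1) = 37.3/7.3 = 5.110.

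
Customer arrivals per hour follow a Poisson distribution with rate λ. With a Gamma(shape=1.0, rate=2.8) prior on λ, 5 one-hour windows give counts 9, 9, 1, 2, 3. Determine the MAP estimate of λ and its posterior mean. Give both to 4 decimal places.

MAP estimate = 3.0769, posterior mean = 3.2051

Σ counts = 24. Posterior: Gamma(shape = 1.0+24 = 25.0, rate = 2.8+5 = 7.8).
Mode = (α−1)/β = 24.0/7.8 = 3.0769.
Mean = α/β = 25.0/7.8 = 3.2051.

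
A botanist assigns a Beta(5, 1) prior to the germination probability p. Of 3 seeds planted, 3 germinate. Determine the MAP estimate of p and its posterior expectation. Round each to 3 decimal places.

p_MAP = 1.000, E[p|data] = 0.889

Posterior: Beta(5+3, 1+0) = Beta(8, 1).
Since β = 1 ≤ 1 and α > 1, the Beta density is monotone increasing on [0,1]; the mode is at 1.
Mean = 8/(8+1) = 0.889.
Mode > mean: the posterior has a left tail.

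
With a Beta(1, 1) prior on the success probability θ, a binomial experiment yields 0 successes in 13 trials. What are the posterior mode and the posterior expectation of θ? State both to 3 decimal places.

MAP = 0.000; posterior mean = 0.067

Posterior: Beta(1+0, 1+13) = Beta(1, 14).
Since α = 1 ≤ 1 and β > 1, the Beta density is monotone decreasing on [0,1]; the mode is at 0.
Mean = 1/(1+14) = 0.067.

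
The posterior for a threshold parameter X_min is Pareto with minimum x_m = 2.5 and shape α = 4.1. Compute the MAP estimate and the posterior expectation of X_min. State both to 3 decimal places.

The Pareto density is strictly decreasing on [x_m, ∞), so the mode is x_m = 2.500.
Mean = α·x_m/(α−1) = 4.1·2.5/3.1 = 3.306.
The posterior is right-skewed, so the mean exceeds the mode.

MAP estimate = 2.500, posterior expectation = 3.306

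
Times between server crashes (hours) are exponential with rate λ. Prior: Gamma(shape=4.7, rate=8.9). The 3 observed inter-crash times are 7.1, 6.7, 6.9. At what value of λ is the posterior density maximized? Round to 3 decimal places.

0.226

Σ times = 20.7. Posterior: Gamma(shape = 4.7+3 = 7.7, rate = 8.9+20.7 = 29.6).
Mode = (α−1)/β = 6.7/29.6 = 0.226.
Mean = α/β = 7.7/29.6 = 0.260.
This is the posterior mode — the MAP estimate.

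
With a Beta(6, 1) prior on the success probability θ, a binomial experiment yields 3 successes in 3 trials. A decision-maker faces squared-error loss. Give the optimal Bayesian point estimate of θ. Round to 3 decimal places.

Posterior: Beta(6+3, 1+0) = Beta(9, 1).
Since β = 1 ≤ 1 and α > 1, the Beta density is monotone increasing on [0,1]; the mode is at 1.
Mean = 9/(9+1) = 0.900.
Squared-error loss ⇒ the optimal estimator is the posterior mean.

0.900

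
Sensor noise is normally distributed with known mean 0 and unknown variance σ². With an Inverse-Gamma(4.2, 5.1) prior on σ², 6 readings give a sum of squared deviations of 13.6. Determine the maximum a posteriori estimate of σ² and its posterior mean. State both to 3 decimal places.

σ²_MAP = 1.451, E[σ²|data] = 1.919

Posterior: Inverse-Gamma(shape = 4.2+6/2 = 7.2, scale = 5.1+13.6/2 = 11.9).
Mode = β/(α+1) = 11.9/8.2 = 1.451.
Mean = β/(α−1) = 11.9/6.2 = 1.919.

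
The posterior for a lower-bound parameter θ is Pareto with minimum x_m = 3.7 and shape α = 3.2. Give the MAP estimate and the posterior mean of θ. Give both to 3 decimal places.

MAP = 3.700; posterior mean = 5.382

The Pareto density is strictly decreasing on [x_m, ∞), so the mode is x_m = 3.700.
Mean = α·x_m/(α−1) = 3.2·3.7/2.2 = 5.382.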